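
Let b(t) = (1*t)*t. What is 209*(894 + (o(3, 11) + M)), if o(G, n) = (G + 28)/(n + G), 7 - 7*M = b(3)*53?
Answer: 2425863/14 ≈ 1.7328e+5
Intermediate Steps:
b(t) = t² (b(t) = t*t = t²)
M = -470/7 (M = 1 - 3²*53/7 = 1 - 9*53/7 = 1 - ⅐*477 = 1 - 477/7 = -470/7 ≈ -67.143)
o(G, n) = (28 + G)/(G + n)
209*(894 + (o(3, 11) + M)) = 209*(894 + ((28 + 3)/(3 + 11) - 470/7)) = 209*(894 + (31/14 - 470/7)) = 209*(894 - 909/14) = 209*(11607/14) = 2425863/14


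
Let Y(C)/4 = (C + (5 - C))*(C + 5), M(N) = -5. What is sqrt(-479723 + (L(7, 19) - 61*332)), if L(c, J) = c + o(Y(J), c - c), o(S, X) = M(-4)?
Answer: I*sqrt(499973) ≈ 707.09*I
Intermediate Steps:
Y(C) = 100 + 20*C (Y(C) = 4*((C + (5 - C))*(C + 5)) = 4*(5*(5 + C)) = 4*(25 + 5*C) = 100 + 20*C)
o(S, X) = -5
L(c, J) = -5 + c (L(c, J) = c - 5 = -5 + c)
sqrt(-479723 + (L(7, 19) - 61*332)) = sqrt(-479723 + ((-5 + 7) - 61*332)) = sqrt(-479723 + (2 - 20252)) = sqrt(-479723 - 20250) = sqrt(-499973) = I*sqrt(499973)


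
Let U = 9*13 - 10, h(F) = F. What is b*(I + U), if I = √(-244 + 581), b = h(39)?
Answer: 4173 + 39*√337 ≈ 4888.9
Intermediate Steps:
U = 107 (U = 117 - 10 = 107)
b = 39
I = √337 ≈ 18.358
b*(I + U) = 39*(√337 + 107) = 39*(107 + √337) = 4173 + 39*√337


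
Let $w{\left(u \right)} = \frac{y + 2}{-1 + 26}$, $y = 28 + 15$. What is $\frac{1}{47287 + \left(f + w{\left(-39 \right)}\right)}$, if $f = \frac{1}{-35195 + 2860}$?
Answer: $\frac{32335}{1529083347} \approx 2.1147 \cdot 10^{-5}$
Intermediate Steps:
$y = 43$
$w{\left(u \right)} = \frac{9}{5}$ ($w{\left(u \right)} = \frac{43 + 2}{-1 + 26} = \frac{45}{25} = 45 \cdot \frac{1}{25} = \frac{9}{5}$)
$f = - \frac{1}{32335}$ ($f = \frac{1}{-32335} = - \frac{1}{32335} \approx -3.0926 \cdot 10^{-5}$)
$\frac{1}{47287 + \left(f + w{\left(-39 \right)}\right)} = \frac{1}{47287 + \left(- \frac{1}{32335} + \frac{9}{5}\right)} = \frac{1}{47287 + \frac{58202}{32335}} = \frac{1}{\frac{1529083347}{32335}} = \frac{32335}{1529083347}$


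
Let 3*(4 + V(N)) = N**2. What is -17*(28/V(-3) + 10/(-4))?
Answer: 1037/2 ≈ 518.50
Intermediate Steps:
V(N) = -4 + N**2/3
-17*(28/V(-3) + 10/(-4)) = -17*(28/(-4 + (1/3)*(-3)**2) + 10/(-4)) = -17*(28/(-4 + (1/3)*9) + 10*(-1/4)) = -17*(28/(-4 + 3) - 5/2) = -17*(28/(-1) - 5/2) = -17*(28*(-1) - 5/2) = -17*(-28 - 5/2) = -17*(-61/2) = 1037/2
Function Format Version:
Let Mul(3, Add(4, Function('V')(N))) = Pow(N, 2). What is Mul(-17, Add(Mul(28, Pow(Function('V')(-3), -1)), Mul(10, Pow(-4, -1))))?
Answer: Rational(1037, 2) ≈ 518.50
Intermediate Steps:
Function('V')(N) = Add(-4, Mul(Rational(1, 3), Pow(N, 2)))
Mul(-17, Add(Mul(28, Pow(Function('V')(-3), -1)), Mul(10, Pow(-4, -1)))) = Mul(-17, Add(Mul(28, Pow(Add(-4, Mul(Rational(1, 3), Pow(-3, 2))), -1)), Mul(10, Pow(-4, -1)))) = Mul(-17, Add(Mul(28, Pow(Add(-4, Mul(Rational(1, 3), 9)), -1)), Mul(10, Rational(-1, 4)))) = Mul(-17, Add(Mul(28, Pow(Add(-4, 3), -1)), Rational(-5, 2))) = Mul(-17, Add(Mul(28, Pow(-1, -1)), Rational(-5, 2))) = Mul(-17, Add(Mul(28, -1), Rational(-5, 2))) = Mul(-17, Add(-28, Rational(-5, 2))) = Mul(-17, Rational(-61, 2)) = Rational(1037, 2)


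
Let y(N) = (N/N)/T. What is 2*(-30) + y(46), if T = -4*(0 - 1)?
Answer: -239/4 ≈ -59.750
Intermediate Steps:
T = 4 (T = -4*(-1) = 4)
y(N) = 1/4 (y(N) = (N/N)/4 = 1*(1/4) = 1/4)
2*(-30) + y(46) = 2*(-30) + 1/4 = -60 + 1/4 = -239/4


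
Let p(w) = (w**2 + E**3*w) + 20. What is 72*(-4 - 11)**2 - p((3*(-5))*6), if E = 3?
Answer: 10510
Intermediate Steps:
p(w) = 20 + w**2 + 27*w (p(w) = (w**2 + 3**3*w) + 20 = (w**2 + 27*w) + 20 = 20 + w**2 + 27*w)
72*(-4 - 11)**2 - p((3*(-5))*6) = 72*(-4 - 11)**2 - (20 + ((3*(-5))*6)**2 + 27*((3*(-5))*6)) = 72*(-15)**2 - (20 + (-15*6)**2 + 27*(-15*6)) = 72*225 - (20 + (-90)**2 + 27*(-90)) = 16200 - (20 + 8100 - 2430) = 16200 - 1*5690 = 16200 - 5690 = 10510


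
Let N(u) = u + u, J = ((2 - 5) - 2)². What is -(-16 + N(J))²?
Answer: -1156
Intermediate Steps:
J = 25 (J = (-3 - 2)² = (-5)² = 25)
N(u) = 2*u
-(-16 + N(J))² = -(-16 + 2*25)² = -(-16 + 50)² = -1*34² = -1*1156 = -1156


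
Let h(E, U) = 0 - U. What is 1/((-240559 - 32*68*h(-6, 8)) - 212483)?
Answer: -1/435634 ≈ -2.2955e-6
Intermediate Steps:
h(E, U) = -U
1/((-240559 - 32*68*h(-6, 8)) - 212483) = 1/((-240559 - 32*68*(-1*8)) - 212483) = 1/((-240559 - 2176*(-8)) - 212483) = 1/((-240559 - 1*(-17408)) - 212483) = 1/((-240559 + 17408) - 212483) = 1/(-223151 - 212483) = 1/(-435634) = -1/435634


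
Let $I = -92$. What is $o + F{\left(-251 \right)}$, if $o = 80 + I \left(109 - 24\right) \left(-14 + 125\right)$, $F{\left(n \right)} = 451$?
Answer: $-867489$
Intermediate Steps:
$o = -867940$ ($o = 80 - 92 \left(109 - 24\right) \left(-14 + 125\right) = 80 - 92 \cdot 85 \cdot 111 = 80 - 868020 = -867940$)
$o + F{\left(-251 \right)} = -867940 + 451 = -867489$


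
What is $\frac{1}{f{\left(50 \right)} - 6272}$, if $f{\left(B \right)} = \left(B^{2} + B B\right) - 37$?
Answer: $- \frac{1}{1309} \approx -0.00076394$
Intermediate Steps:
$f{\left(B \right)} = -37 + 2 B^{2}$ ($f{\left(B \right)} = \left(B^{2} + B^{2}\right) - 37 = 2 B^{2} - 37 = -37 + 2 B^{2}$)
$\frac{1}{f{\left(50 \right)} - 6272} = \frac{1}{\left(-37 + 2 \cdot 50^{2}\right) - 6272} = \frac{1}{\left(-37 + 2 \cdot 2500\right) - 6272} = \frac{1}{\left(-37 + 5000\right) - 6272} = \frac{1}{4963 - 6272} = \frac{1}{-1309} = - \frac{1}{1309}$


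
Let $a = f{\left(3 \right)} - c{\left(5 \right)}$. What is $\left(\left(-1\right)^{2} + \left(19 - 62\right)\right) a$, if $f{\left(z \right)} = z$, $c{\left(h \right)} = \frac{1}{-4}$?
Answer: $- \frac{273}{2} \approx -136.5$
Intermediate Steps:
$c{\left(h \right)} = - \frac{1}{4}$
$a = \frac{13}{4}$ ($a = 3 - - \frac{1}{4} = 3 + \frac{1}{4} = \frac{13}{4} \approx 3.25$)
$\left(\left(-1\right)^{2} + \left(19 - 62\right)\right) a = \left(\left(-1\right)^{2} + \left(19 - 62\right)\right) \frac{13}{4} = \left(1 + \left(19 - 62\right)\right) \frac{13}{4} = \left(1 - 43\right) \frac{13}{4} = \left(-42\right) \frac{13}{4} = - \frac{273}{2}$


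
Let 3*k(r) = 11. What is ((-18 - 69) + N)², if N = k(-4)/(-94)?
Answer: 602457025/79524 ≈ 7575.8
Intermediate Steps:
k(r) = 11/3 (k(r) = (⅓)*11 = 11/3)
N = -11/282 (N = (11/3)/(-94) = (11/3)*(-1/94) = -11/282 ≈ -0.039007)
((-18 - 69) + N)² = ((-18 - 69) - 11/282)² = (-87 - 11/282)² = (-24545/282)² = 602457025/79524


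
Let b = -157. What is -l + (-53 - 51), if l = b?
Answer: 53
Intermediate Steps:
l = -157
-l + (-53 - 51) = -1*(-157) + (-53 - 51) = 157 - 104 = 53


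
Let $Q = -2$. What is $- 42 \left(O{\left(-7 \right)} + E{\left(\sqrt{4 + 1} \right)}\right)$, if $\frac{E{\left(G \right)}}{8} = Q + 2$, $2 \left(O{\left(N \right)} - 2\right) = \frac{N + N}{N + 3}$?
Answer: $- \frac{315}{2} \approx -157.5$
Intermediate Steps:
$O{\left(N \right)} = 2 + \frac{N}{3 + N}$ ($O{\left(N \right)} = 2 + \frac{\left(N + N\right) \frac{1}{N + 3}}{2} = 2 + \frac{2 N \frac{1}{3 + N}}{2} = 2 + \frac{N}{3 + N}$)
$E{\left(G \right)} = 0$ ($E{\left(G \right)} = 8 \left(-2 + 2\right) = 8 \cdot 0 = 0$)
$- 42 \left(O{\left(-7 \right)} + E{\left(\sqrt{4 + 1} \right)}\right) = - 42 \left(\frac{3 \left(2 - 7\right)}{3 - 7} + 0\right) = - 42 \left(3 \frac{1}{-4} \left(-5\right) + 0\right) = - 42 \left(3 \left(- \frac{1}{4}\right) \left(-5\right) + 0\right) = - 42 \left(\frac{15}{4} + 0\right) = \left(-42\right) \frac{15}{4} = - \frac{315}{2}$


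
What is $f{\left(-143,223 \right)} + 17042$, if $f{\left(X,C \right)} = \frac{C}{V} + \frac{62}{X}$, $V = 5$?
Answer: $\frac{12216609}{715} \approx 17086.0$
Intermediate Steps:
$f{\left(X,C \right)} = \frac{62}{X} + \frac{C}{5}$ ($f{\left(X,C \right)} = \frac{C}{5} + \frac{62}{X} = \frac{62}{X} + \frac{C}{5}$)
$f{\left(-143,223 \right)} + 17042 = \left(\frac{62}{-143} + \frac{1}{5} \cdot 223\right) + 17042 = \left(62 \left(- \frac{1}{143}\right) + \frac{223}{5}\right) + 17042 = \left(- \frac{62}{143} + \frac{223}{5}\right) + 17042 = \frac{31579}{715} + 17042 = \frac{12216609}{715}$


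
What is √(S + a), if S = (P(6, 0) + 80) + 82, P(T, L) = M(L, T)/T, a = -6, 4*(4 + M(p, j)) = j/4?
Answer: √22377/12 ≈ 12.466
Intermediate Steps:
M(p, j) = -4 + j/16 (M(p, j) = -4 + (j/4)/4 = -4 + j/16)
P(T, L) = (-4 + T/16)/T
S = 7747/48 (S = ((1/16)*(-64 + 6)/6 + 80) + 82 = ((1/16)*(⅙)*(-58) + 80) + 82 = (-29/48 + 80) + 82 = 3811/48 + 82 = 7747/48 ≈ 161.40)
√(S + a) = √(7747/48 - 6) = √(7459/48) = √22377/12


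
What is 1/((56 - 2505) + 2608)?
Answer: 1/159 ≈ 0.0062893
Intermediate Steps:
1/((56 - 2505) + 2608) = 1/(-2449 + 2608) = 1/159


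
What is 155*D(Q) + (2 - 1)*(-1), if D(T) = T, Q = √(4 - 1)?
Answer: -1 + 155*√3 ≈ 267.47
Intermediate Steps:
Q = √3 ≈ 1.7320
155*D(Q) + (2 - 1)*(-1) = 155*√3 + (2 - 1)*(-1) = 155*√3 + 1*(-1) = 155*√3 - 1 = -1 + 155*√3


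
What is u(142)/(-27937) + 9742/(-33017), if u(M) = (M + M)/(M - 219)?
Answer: -20947116730/71024486533 ≈ -0.29493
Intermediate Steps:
u(M) = 2*M/(-219 + M) (u(M) = (2*M)/(-219 + M) = 2*M/(-219 + M))
u(142)/(-27937) + 9742/(-33017) = (2*142/(-219 + 142))/(-27937) + 9742/(-33017) = (2*142/(-77))*(-1/27937) + 9742*(-1/33017) = (2*142*(-1/77))*(-1/27937) - 9742/33017 = -284/77*(-1/27937) - 9742/33017 = 284/2151149 - 9742/33017 = -20947116730/71024486533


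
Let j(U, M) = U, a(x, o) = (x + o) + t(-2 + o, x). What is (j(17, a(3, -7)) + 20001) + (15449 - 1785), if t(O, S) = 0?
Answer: 33682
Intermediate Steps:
a(x, o) = o + x (a(x, o) = (x + o) + 0 = (o + x) + 0 = o + x)
(j(17, a(3, -7)) + 20001) + (15449 - 1785) = (17 + 20001) + (15449 - 1785) = 20018 + 13664 = 33682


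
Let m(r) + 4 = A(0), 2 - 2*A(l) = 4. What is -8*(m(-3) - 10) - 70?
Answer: 50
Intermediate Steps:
A(l) = -1 (A(l) = 1 - 1/2*4 = 1 - 2 = -1)
m(r) = -5 (m(r) = -4 - 1 = -5)
-8*(m(-3) - 10) - 70 = -8*(-5 - 10) - 70 = -8*(-15) - 70 = 120 - 70 = 50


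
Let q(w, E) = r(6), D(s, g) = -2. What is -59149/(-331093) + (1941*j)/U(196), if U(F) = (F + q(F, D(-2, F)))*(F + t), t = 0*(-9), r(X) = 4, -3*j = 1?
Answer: 42947421/264874400 ≈ 0.16214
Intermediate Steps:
j = -⅓ (j = -⅓*1 = -⅓ ≈ -0.33333)
t = 0
q(w, E) = 4
U(F) = F*(4 + F) (U(F) = (F + 4)*(F + 0) = (4 + F)*F = F*(4 + F))
-59149/(-331093) + (1941*j)/U(196) = -59149/(-331093) + (1941*(-⅓))/((196*(4 + 196))) = -59149*(-1/331093) - 647/(196*200) = 59149/331093 - 647/39200 = 42947421/264874400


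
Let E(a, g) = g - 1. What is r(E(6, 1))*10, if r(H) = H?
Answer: 0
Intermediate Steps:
E(a, g) = -1 + g
r(E(6, 1))*10 = (-1 + 1)*10 = 0*10 = 0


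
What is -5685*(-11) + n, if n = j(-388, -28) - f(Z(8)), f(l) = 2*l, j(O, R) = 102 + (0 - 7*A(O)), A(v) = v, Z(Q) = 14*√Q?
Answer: 65353 - 56*√2 ≈ 65274.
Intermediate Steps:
j(O, R) = 102 - 7*O (j(O, R) = 102 + (0 - 7*O) = 102 - 7*O)
n = 2818 - 56*√2 (n = (102 - 7*(-388)) - 2*14*√8 = (102 + 2716) - 2*14*(2*√2) = 2818 - 2*28*√2 = 2818 - 56*√2 ≈ 2738.8)
-5685*(-11) + n = -5685*(-11) + (2818 - 56*√2) = 62535 + (2818 - 56*√2) = 65353 - 56*√2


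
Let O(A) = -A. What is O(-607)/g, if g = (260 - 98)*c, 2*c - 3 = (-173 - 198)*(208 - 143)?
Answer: -607/1953072 ≈ -0.00031079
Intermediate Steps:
c = -12056 (c = 3/2 + ((-173 - 198)*(208 - 143))/2 = 3/2 + (-371*65)/2 = 3/2 + (½)*(-24115) = 3/2 - 24115/2 = -12056)
g = -1953072 (g = (260 - 98)*(-12056) = 162*(-12056) = -1953072)
O(-607)/g = -1*(-607)/(-1953072) = 607*(-1/1953072) = -607/1953072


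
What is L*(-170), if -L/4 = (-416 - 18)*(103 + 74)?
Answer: -52236240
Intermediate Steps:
L = 307272 (L = -4*(-416 - 18)*(103 + 74) = -(-1736)*177 = -4*(-76818) = 307272)
L*(-170) = 307272*(-170) = -52236240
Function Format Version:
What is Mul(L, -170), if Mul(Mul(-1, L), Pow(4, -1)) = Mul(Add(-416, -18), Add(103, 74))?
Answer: -52236240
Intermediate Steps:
L = 307272 (L = Mul(-4, Mul(Add(-416, -18), Add(103, 74))) = Mul(-4, Mul(-434, 177)) = Mul(-4, -76818) = 307272)
Mul(L, -170) = Mul(307272, -170) = -52236240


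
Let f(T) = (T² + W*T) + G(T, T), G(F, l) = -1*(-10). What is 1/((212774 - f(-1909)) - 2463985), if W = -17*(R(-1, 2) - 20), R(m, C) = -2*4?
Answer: -1/4986818 ≈ -2.0053e-7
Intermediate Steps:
R(m, C) = -8
W = 476 (W = -17*(-8 - 20) = -17*(-28) = 476)
G(F, l) = 10
f(T) = 10 + T² + 476*T (f(T) = (T² + 476*T) + 10 = 10 + T² + 476*T)
1/((212774 - f(-1909)) - 2463985) = 1/((212774 - (10 + (-1909)² + 476*(-1909))) - 2463985) = 1/((212774 - (10 + 3644281 - 908684)) - 2463985) = 1/((212774 - 1*2735607) - 2463985) = 1/((212774 - 2735607) - 2463985) = 1/(-2522833 - 2463985) = 1/(-4986818) = -1/4986818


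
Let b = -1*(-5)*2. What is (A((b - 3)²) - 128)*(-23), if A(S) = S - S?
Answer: 2944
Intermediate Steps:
b = 10 (b = 5*2 = 10)
A(S) = 0
(A((b - 3)²) - 128)*(-23) = (0 - 128)*(-23) = -128*(-23) = 2944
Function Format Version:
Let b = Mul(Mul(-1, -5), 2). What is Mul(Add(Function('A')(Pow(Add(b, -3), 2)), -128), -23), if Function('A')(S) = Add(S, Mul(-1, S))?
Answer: 2944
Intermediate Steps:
b = 10 (b = Mul(5, 2) = 10)
Function('A')(S) = 0
Mul(Add(Function('A')(Pow(Add(b, -3), 2)), -128), -23) = Mul(Add(0, -128), -23) = Mul(-128, -23) = 2944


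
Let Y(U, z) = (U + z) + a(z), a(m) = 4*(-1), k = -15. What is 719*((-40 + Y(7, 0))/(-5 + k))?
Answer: 26603/20 ≈ 1330.2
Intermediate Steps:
a(m) = -4
Y(U, z) = -4 + U + z (Y(U, z) = (U + z) - 4 = -4 + U + z)
719*((-40 + Y(7, 0))/(-5 + k)) = 719*((-40 + (-4 + 7 + 0))/(-5 - 15)) = 719*((-40 + 3)/(-20)) = 719*(-37*(-1/20)) = 719*(37/20) = 26603/20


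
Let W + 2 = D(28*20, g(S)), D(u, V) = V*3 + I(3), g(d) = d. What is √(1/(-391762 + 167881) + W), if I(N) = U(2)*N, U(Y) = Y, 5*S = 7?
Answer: 2*√52424226255/159915 ≈ 2.8636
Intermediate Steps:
S = 7/5 (S = (⅕)*7 = 7/5 ≈ 1.4000)
I(N) = 2*N
D(u, V) = 6 + 3*V (D(u, V) = V*3 + 2*3 = 3*V + 6 = 6 + 3*V)
W = 41/5 (W = -2 + (6 + 3*(7/5)) = -2 + (6 + 21/5) = -2 + 51/5 = 41/5 ≈ 8.2000)
√(1/(-391762 + 167881) + W) = √(1/(-391762 + 167881) + 41/5) = √(1/(-223881) + 41/5) = √(-1/223881 + 41/5) = √(9179116/1119405) = 2*√52424226255/159915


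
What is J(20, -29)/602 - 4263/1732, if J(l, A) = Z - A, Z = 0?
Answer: -1258049/521332 ≈ -2.4131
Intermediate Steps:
J(l, A) = -A (J(l, A) = 0 - A = -A)
J(20, -29)/602 - 4263/1732 = -1*(-29)/602 - 4263/1732 = 29*(1/602) - 4263*1/1732 = 29/602 - 4263/1732 = -1258049/521332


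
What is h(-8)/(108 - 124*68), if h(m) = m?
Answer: 2/2081 ≈ 0.00096108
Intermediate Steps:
h(-8)/(108 - 124*68) = -8/(108 - 124*68) = -8/(108 - 8432) = -8/(-8324) = -8*(-1/8324) = 2/2081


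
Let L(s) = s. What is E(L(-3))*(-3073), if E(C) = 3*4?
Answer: -36876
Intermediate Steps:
E(C) = 12
E(L(-3))*(-3073) = 12*(-3073) = -36876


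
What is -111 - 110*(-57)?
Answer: 6159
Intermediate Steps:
-111 - 110*(-57) = -111 + 6270 = 6159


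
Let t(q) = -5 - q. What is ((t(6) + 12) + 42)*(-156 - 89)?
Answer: -10535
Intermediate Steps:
((t(6) + 12) + 42)*(-156 - 89) = (((-5 - 1*6) + 12) + 42)*(-156 - 89) = (((-5 - 6) + 12) + 42)*(-245) = ((-11 + 12) + 42)*(-245) = (1 + 42)*(-245) = 43*(-245) = -10535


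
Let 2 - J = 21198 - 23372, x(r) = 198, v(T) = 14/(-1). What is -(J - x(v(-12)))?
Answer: -1978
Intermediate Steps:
v(T) = -14 (v(T) = 14*(-1) = -14)
J = 2176 (J = 2 - (21198 - 23372) = 2 - 1*(-2174) = 2 + 2174 = 2176)
-(J - x(v(-12))) = -(2176 - 1*198) = -(2176 - 198) = -1*1978 = -1978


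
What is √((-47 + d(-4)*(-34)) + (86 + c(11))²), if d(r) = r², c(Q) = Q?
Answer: √8818 ≈ 93.904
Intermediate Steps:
√((-47 + d(-4)*(-34)) + (86 + c(11))²) = √((-47 + (-4)²*(-34)) + (86 + 11)²) = √((-47 + 16*(-34)) + 97²) = √((-47 - 544) + 9409) = √(-591 + 9409) = √8818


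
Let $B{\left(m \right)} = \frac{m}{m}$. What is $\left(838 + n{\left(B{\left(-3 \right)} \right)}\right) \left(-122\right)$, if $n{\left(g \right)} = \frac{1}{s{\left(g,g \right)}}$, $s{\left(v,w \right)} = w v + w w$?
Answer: $-102297$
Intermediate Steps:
$s{\left(v,w \right)} = w^{2} + v w$ ($s{\left(v,w \right)} = v w + w^{2} = w^{2} + v w$)
$B{\left(m \right)} = 1$
$n{\left(g \right)} = \frac{1}{2 g^{2}}$ ($n{\left(g \right)} = \frac{1}{g \left(g + g\right)} = \frac{1}{g 2 g} = \frac{1}{2 g^{2}}$)
$\left(838 + n{\left(B{\left(-3 \right)} \right)}\right) \left(-122\right) = \left(838 + \frac{1}{2 \cdot 1}\right) \left(-122\right) = \left(838 + \frac{1}{2} \cdot 1\right) \left(-122\right) = \left(838 + \frac{1}{2}\right) \left(-122\right) = \frac{1677}{2} \left(-122\right) = -102297$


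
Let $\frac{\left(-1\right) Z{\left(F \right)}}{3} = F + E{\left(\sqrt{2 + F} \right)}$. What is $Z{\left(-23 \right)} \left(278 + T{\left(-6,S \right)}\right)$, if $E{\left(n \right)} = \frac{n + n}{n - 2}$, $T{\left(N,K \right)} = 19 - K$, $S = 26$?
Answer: $\frac{433329}{25} + \frac{3252 i \sqrt{21}}{25} \approx 17333.0 + 596.1 i$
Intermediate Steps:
$E{\left(n \right)} = \frac{2 n}{-2 + n}$
$Z{\left(F \right)} = - 3 F - \frac{6 \sqrt{2 + F}}{-2 + \sqrt{2 + F}}$ ($Z{\left(F \right)} = - 3 \left(F + \frac{2 \sqrt{2 + F}}{-2 + \sqrt{2 + F}}\right) = - 3 F - \frac{6 \sqrt{2 + F}}{-2 + \sqrt{2 + F}}$)
$Z{\left(-23 \right)} \left(278 + T{\left(-6,S \right)}\right) = \frac{3 \left(- 2 \sqrt{2 - 23} - - 23 \left(-2 + \sqrt{2 - 23}\right)\right)}{-2 + \sqrt{2 - 23}} \left(278 + \left(19 - 26\right)\right) = \frac{3 \left(- 2 \sqrt{-21} - - 23 \left(-2 + \sqrt{-21}\right)\right)}{-2 + \sqrt{-21}} \left(278 + \left(19 - 26\right)\right) = \frac{3 \left(- 2 i \sqrt{21} - - 23 \left(-2 + i \sqrt{21}\right)\right)}{-2 + i \sqrt{21}} \left(278 - 7\right) = \frac{3 \left(- 2 i \sqrt{21} - \left(46 - 23 i \sqrt{21}\right)\right)}{-2 + i \sqrt{21}} \cdot 271 = \frac{3 \left(-46 + 21 i \sqrt{21}\right)}{-2 + i \sqrt{21}} \cdot 271 = \frac{813 \left(-46 + 21 i \sqrt{21}\right)}{-2 + i \sqrt{21}}$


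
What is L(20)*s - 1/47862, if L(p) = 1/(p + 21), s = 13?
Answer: 622165/1962342 ≈ 0.31705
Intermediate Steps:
L(p) = 1/(21 + p)
L(20)*s - 1/47862 = 13/(21 + 20) - 1/47862 = 13/41 - 1*1/47862 = (1/41)*13 - 1/47862 = 13/41 - 1/47862 = 622165/1962342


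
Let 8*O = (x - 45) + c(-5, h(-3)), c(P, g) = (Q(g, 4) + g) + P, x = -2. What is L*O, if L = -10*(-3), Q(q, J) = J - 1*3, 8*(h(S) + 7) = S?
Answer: -7005/32 ≈ -218.91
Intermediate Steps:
h(S) = -7 + S/8
Q(q, J) = -3 + J (Q(q, J) = J - 3 = -3 + J)
c(P, g) = 1 + P + g (c(P, g) = ((-3 + 4) + g) + P = (1 + g) + P = 1 + P + g)
L = 30
O = -467/64 (O = ((-2 - 45) + (1 - 5 + (-7 + (⅛)*(-3))))/8 = (-47 + (1 - 5 + (-7 - 3/8)))/8 = (-47 + (1 - 5 - 59/8))/8 = (-47 - 91/8)/8 = (⅛)*(-467/8) = -467/64 ≈ -7.2969)
L*O = 30*(-467/64) = -7005/32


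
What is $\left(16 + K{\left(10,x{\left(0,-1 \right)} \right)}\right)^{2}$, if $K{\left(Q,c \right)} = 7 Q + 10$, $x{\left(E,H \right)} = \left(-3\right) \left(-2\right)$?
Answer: $9216$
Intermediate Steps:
$x{\left(E,H \right)} = 6$
$K{\left(Q,c \right)} = 10 + 7 Q$
$\left(16 + K{\left(10,x{\left(0,-1 \right)} \right)}\right)^{2} = \left(16 + \left(10 + 7 \cdot 10\right)\right)^{2} = \left(16 + \left(10 + 70\right)\right)^{2} = \left(16 + 80\right)^{2} = 96^{2} = 9216$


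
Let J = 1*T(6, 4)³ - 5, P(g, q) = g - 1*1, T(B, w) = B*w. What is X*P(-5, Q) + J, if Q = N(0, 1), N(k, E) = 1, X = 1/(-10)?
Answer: 69098/5 ≈ 13820.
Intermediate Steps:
X = -⅒ ≈ -0.10000
Q = 1
P(g, q) = -1 + g (P(g, q) = g - 1 = -1 + g)
J = 13819 (J = 1*(6*4)³ - 5 = 1*24³ - 5 = 1*13824 - 5 = 13824 - 5 = 13819)
X*P(-5, Q) + J = -(-1 - 5)/10 + 13819 = -⅒*(-6) + 13819 = ⅗ + 13819 = 69098/5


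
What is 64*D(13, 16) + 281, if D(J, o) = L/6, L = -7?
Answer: 619/3 ≈ 206.33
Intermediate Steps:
D(J, o) = -7/6
64*D(13, 16) + 281 = 64*(-7/6) + 281 = -224/3 + 281 = 619/3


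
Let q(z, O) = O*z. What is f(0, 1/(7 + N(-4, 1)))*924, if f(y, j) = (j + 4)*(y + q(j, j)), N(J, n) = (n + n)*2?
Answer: 3780/121 ≈ 31.240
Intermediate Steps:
N(J, n) = 4*n (N(J, n) = (2*n)*2 = 4*n)
f(y, j) = (4 + j)*(y + j**2) (f(y, j) = (j + 4)*(y + j*j) = (4 + j)*(y + j**2))
f(0, 1/(7 + N(-4, 1)))*924 = ((1/(7 + 4*1))**3 + 4*0 + 4*(1/(7 + 4*1))**2 + 0/(7 + 4*1))*924 = ((1/(7 + 4))**3 + 0 + 4*(1/(7 + 4))**2 + 0/(7 + 4))*924 = ((1/11)**3 + 0 + 4*(1/11)**2 + 0/11)*924 = ((1/11)**3 + 0 + 4*(1/11)**2 + (1/11)*0)*924 = (1/1331 + 0 + 4*(1/121) + 0)*924 = (1/1331 + 0 + 4/121 + 0)*924 = (45/1331)*924 = 3780/121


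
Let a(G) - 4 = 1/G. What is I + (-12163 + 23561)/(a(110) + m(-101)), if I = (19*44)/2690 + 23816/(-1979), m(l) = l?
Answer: -3670184508262/28398264095 ≈ -129.24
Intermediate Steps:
a(G) = 4 + 1/G
I = -31205298/2661755 (I = 836*(1/2690) + 23816*(-1/1979) = 418/1345 - 23816/1979 = -31205298/2661755 ≈ -11.724)
I + (-12163 + 23561)/(a(110) + m(-101)) = -31205298/2661755 + (-12163 + 23561)/((4 + 1/110) - 101) = -31205298/2661755 + 11398/((4 + 1/110) - 101) = -31205298/2661755 + 11398/(441/110 - 101) = -31205298/2661755 + 11398/(-10669/110) = -31205298/2661755 + 11398*(-110/10669) = -31205298/2661755 - 1253780/10669 = -3670184508262/28398264095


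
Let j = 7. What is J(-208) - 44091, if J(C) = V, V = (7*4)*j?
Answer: -43895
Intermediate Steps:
V = 196 (V = (7*4)*7 = 28*7 = 196)
J(C) = 196
J(-208) - 44091 = 196 - 44091 = -43895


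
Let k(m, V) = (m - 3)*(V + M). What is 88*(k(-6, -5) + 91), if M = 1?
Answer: 11176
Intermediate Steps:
k(m, V) = (1 + V)*(-3 + m) (k(m, V) = (m - 3)*(V + 1) = (-3 + m)*(1 + V) = (1 + V)*(-3 + m))
88*(k(-6, -5) + 91) = 88*((-3 - 6 - 3*(-5) - 5*(-6)) + 91) = 88*((-3 - 6 + 15 + 30) + 91) = 88*(36 + 91) = 88*127 = 11176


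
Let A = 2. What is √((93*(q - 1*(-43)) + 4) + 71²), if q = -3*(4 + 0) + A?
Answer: √8114 ≈ 90.078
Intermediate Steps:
q = -10 (q = -3*(4 + 0) + 2 = -12 + 2 = -10)
√((93*(q - 1*(-43)) + 4) + 71²) = √((93*(-10 - 1*(-43)) + 4) + 71²) = √((93*(-10 + 43) + 4) + 5041) = √((93*33 + 4) + 5041) = √((3069 + 4) + 5041) = √(3073 + 5041) = √8114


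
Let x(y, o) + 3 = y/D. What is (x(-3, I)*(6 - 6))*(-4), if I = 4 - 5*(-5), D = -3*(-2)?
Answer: 0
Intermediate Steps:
D = 6
I = 29 (I = 4 + 25 = 29)
x(y, o) = -3 + y/6
(x(-3, I)*(6 - 6))*(-4) = ((-3 + (⅙)*(-3))*(6 - 6))*(-4) = ((-3 - ½)*0)*(-4) = -7/2*0*(-4) = 0*(-4) = 0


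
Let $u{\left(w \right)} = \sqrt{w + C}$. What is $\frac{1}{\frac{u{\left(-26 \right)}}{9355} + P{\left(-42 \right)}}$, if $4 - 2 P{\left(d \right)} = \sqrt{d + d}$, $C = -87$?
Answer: $\frac{9355}{18710 + i \sqrt{113} - 9355 i \sqrt{21}} \approx 0.080033 + 0.18333 i$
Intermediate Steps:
$u{\left(w \right)} = \sqrt{-87 + w}$ ($u{\left(w \right)} = \sqrt{w - 87} = \sqrt{-87 + w}$)
$P{\left(d \right)} = 2 - \frac{\sqrt{2} \sqrt{d}}{2}$ ($P{\left(d \right)} = 2 - \frac{\sqrt{d + d}}{2} = 2 - \frac{\sqrt{2 d}}{2} = 2 - \frac{\sqrt{2} \sqrt{d}}{2}$)
$\frac{1}{\frac{u{\left(-26 \right)}}{9355} + P{\left(-42 \right)}} = \frac{1}{\frac{\sqrt{-87 - 26}}{9355} + \left(2 - \frac{\sqrt{2} \sqrt{-42}}{2}\right)} = \frac{1}{\sqrt{-113} \cdot \frac{1}{9355} + \left(2 - \frac{\sqrt{2} i \sqrt{42}}{2}\right)} = \frac{1}{i \sqrt{113} \cdot \frac{1}{9355} + \left(2 - i \sqrt{21}\right)} = \frac{1}{\frac{i \sqrt{113}}{9355} + \left(2 - i \sqrt{21}\right)} = \frac{1}{2 - i \sqrt{21} + \frac{i \sqrt{113}}{9355}}$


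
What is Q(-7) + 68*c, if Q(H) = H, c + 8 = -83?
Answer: -6195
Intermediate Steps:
c = -91 (c = -8 - 83 = -91)
Q(-7) + 68*c = -7 + 68*(-91) = -7 - 6188 = -6195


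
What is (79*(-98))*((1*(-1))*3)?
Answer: 23226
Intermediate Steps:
(79*(-98))*((1*(-1))*3) = -(-7742)*3 = -7742*(-3) = 23226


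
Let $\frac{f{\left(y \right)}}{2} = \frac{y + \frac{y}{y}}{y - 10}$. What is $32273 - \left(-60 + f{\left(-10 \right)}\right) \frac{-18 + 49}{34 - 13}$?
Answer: $\frac{2265217}{70} \approx 32360.0$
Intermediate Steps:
$f{\left(y \right)} = \frac{2 \left(1 + y\right)}{-10 + y}$ ($f{\left(y \right)} = 2 \frac{y + \frac{y}{y}}{y - 10} = 2 \frac{y + 1}{-10 + y} = 2 \frac{1 + y}{-10 + y} = \frac{2 \left(1 + y\right)}{-10 + y}$)
$32273 - \left(-60 + f{\left(-10 \right)}\right) \frac{-18 + 49}{34 - 13} = 32273 - \left(-60 + \frac{2 \left(1 - 10\right)}{-10 - 10}\right) \frac{-18 + 49}{34 - 13} = 32273 - \left(-60 + 2 \frac{1}{-20} \left(-9\right)\right) \frac{31}{34 + \left(-23 + 10\right)} = 32273 - \left(-60 + 2 \left(- \frac{1}{20}\right) \left(-9\right)\right) \frac{31}{34 - 13} = 32273 - \left(-60 + \frac{9}{10}\right) \frac{31}{21} = 32273 - - \frac{591 \cdot 31 \cdot \frac{1}{21}}{10} = 32273 - \left(- \frac{591}{10}\right) \frac{31}{21} = 32273 - - \frac{6107}{70} = 32273 + \frac{6107}{70} = \frac{2265217}{70}$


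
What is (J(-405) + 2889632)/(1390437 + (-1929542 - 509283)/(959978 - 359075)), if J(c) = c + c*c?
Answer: 917354143278/417757662893 ≈ 2.1959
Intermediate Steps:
J(c) = c + c²
(J(-405) + 2889632)/(1390437 + (-1929542 - 509283)/(959978 - 359075)) = (-405*(1 - 405) + 2889632)/(1390437 + (-1929542 - 509283)/(959978 - 359075)) = (-405*(-404) + 2889632)/(1390437 - 2438825/600903) = (163620 + 2889632)/(1390437 - 2438825*1/600903) = 3053252/(1390437 - 2438825/600903) = 3053252/(835515325786/600903) = 3053252*(600903/835515325786) = 917354143278/417757662893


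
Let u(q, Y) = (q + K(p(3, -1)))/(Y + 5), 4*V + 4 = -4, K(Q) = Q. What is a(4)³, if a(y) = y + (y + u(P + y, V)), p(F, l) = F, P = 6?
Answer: 50653/27 ≈ 1876.0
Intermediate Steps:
V = -2 (V = -1 + (¼)*(-4) = -1 - 1 = -2)
u(q, Y) = (3 + q)/(5 + Y) (u(q, Y) = (q + 3)/(Y + 5) = (3 + q)/(5 + Y))
a(y) = 3 + 7*y/3 (a(y) = y + (y + (3 + (6 + y))/(5 - 2)) = y + (y + (9 + y)/3) = y + (y + (3 + y/3)) = y + (3 + 4*y/3) = 3 + 7*y/3)
a(4)³ = (3 + (7/3)*4)³ = (3 + 28/3)³ = (37/3)³ = 50653/27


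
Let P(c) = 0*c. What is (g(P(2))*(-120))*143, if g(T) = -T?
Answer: 0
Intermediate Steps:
P(c) = 0
(g(P(2))*(-120))*143 = (-1*0*(-120))*143 = (0*(-120))*143 = 0*143 = 0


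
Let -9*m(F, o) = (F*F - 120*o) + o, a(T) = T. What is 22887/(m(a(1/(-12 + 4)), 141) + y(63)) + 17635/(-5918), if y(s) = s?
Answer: 58439101411/6569826274 ≈ 8.8951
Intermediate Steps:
m(F, o) = -F²/9 + 119*o/9 (m(F, o) = -((F*F - 120*o) + o)/9 = -((F² - 120*o) + o)/9 = -(F² - 119*o)/9 = -F²/9 + 119*o/9)
22887/(m(a(1/(-12 + 4)), 141) + y(63)) + 17635/(-5918) = 22887/((-1/(9*(-12 + 4)²) + (119/9)*141) + 63) + 17635/(-5918) = 22887/((-(1/(-8))²/9 + 5593/3) + 63) + 17635*(-1/5918) = 22887/((-(-⅛)²/9 + 5593/3) + 63) - 17635/5918 = 22887/((-⅑*1/64 + 5593/3) + 63) - 17635/5918 = 22887/((-1/576 + 5593/3) + 63) - 17635/5918 = 22887/(1073855/576 + 63) - 17635/5918 = 22887/(1110143/576) - 17635/5918 = 22887*(576/1110143) - 17635/5918 = 13182912/1110143 - 17635/5918 = 58439101411/6569826274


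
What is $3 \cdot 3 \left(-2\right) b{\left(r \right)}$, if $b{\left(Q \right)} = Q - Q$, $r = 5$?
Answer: $0$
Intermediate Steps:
$b{\left(Q \right)} = 0$
$3 \cdot 3 \left(-2\right) b{\left(r \right)} = 3 \cdot 3 \left(-2\right) 0 = 9 \left(-2\right) 0 = \left(-18\right) 0 = 0$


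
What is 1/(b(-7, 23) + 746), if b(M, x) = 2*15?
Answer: 1/776 ≈ 0.0012887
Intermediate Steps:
b(M, x) = 30
1/(b(-7, 23) + 746) = 1/(30 + 746) = 1/776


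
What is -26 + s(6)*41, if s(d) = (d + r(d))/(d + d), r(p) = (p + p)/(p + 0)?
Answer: 4/3 ≈ 1.3333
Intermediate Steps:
r(p) = 2 (r(p) = (2*p)/p = 2)
s(d) = (2 + d)/(2*d) (s(d) = (d + 2)/(d + d) = (2 + d)/((2*d)) = (2 + d)*(1/(2*d)) = (2 + d)/(2*d))
-26 + s(6)*41 = -26 + ((1/2)*(2 + 6)/6)*41 = -26 + ((1/2)*(1/6)*8)*41 = -26 + (2/3)*41 = -26 + 82/3 = 4/3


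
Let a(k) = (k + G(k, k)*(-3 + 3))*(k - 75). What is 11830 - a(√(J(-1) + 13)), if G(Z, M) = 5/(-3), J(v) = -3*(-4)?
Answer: 12180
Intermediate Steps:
J(v) = 12
G(Z, M) = -5/3 (G(Z, M) = 5*(-⅓) = -5/3)
a(k) = k*(-75 + k) (a(k) = (k - 5*(-3 + 3)/3)*(k - 75) = (k - 5/3*0)*(-75 + k) = (k + 0)*(-75 + k) = k*(-75 + k))
11830 - a(√(J(-1) + 13)) = 11830 - √(12 + 13)*(-75 + √(12 + 13)) = 11830 - √25*(-75 + √25) = 11830 - 5*(-75 + 5) = 11830 - 5*(-70) = 11830 - 1*(-350) = 11830 + 350 = 12180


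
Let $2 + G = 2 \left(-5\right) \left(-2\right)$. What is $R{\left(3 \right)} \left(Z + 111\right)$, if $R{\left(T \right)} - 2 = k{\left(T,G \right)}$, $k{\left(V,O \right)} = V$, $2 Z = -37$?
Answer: $\frac{925}{2} \approx 462.5$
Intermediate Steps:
$G = 18$ ($G = -2 + 2 \left(-5\right) \left(-2\right) = -2 - -20 = -2 + 20 = 18$)
$Z = - \frac{37}{2}$ ($Z = \frac{1}{2} \left(-37\right) = - \frac{37}{2} \approx -18.5$)
$R{\left(T \right)} = 2 + T$
$R{\left(3 \right)} \left(Z + 111\right) = \left(2 + 3\right) \left(- \frac{37}{2} + 111\right) = 5 \cdot \frac{185}{2} = \frac{925}{2}$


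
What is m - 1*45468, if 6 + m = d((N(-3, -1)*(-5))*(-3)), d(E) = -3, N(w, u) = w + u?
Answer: -45477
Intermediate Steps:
N(w, u) = u + w
m = -9 (m = -6 - 3 = -9)
m - 1*45468 = -9 - 1*45468 = -9 - 45468 = -45477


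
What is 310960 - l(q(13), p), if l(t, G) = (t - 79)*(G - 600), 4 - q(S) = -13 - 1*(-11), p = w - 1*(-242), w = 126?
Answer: 294024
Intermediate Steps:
p = 368 (p = 126 - 1*(-242) = 126 + 242 = 368)
q(S) = 6 (q(S) = 4 - (-13 - 1*(-11)) = 4 - (-13 + 11) = 4 - 1*(-2) = 4 + 2 = 6)
l(t, G) = (-600 + G)*(-79 + t) (l(t, G) = (-79 + t)*(-600 + G) = (-600 + G)*(-79 + t))
310960 - l(q(13), p) = 310960 - (47400 - 600*6 - 79*368 + 368*6) = 310960 - (47400 - 3600 - 29072 + 2208) = 310960 - 1*16936 = 310960 - 16936 = 294024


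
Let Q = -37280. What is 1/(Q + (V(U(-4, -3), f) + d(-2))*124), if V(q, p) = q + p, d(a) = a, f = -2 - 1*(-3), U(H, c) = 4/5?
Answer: -5/186524 ≈ -2.6806e-5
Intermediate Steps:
U(H, c) = 4/5 (U(H, c) = 4*(1/5) = 4/5)
f = 1 (f = -2 + 3 = 1)
V(q, p) = p + q
1/(Q + (V(U(-4, -3), f) + d(-2))*124) = 1/(-37280 + ((1 + 4/5) - 2)*124) = 1/(-37280 + (9/5 - 2)*124) = 1/(-37280 - 1/5*124) = 1/(-37280 - 124/5) = 1/(-186524/5) = -5/186524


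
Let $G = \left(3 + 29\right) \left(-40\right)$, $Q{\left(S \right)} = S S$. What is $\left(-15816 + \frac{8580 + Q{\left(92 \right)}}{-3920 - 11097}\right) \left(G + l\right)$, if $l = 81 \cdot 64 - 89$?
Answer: $- \frac{906161369540}{15017} \approx -6.0342 \cdot 10^{7}$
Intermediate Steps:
$Q{\left(S \right)} = S^{2}$
$G = -1280$ ($G = 32 \left(-40\right) = -1280$)
$l = 5095$ ($l = 5184 - 89 = 5095$)
$\left(-15816 + \frac{8580 + Q{\left(92 \right)}}{-3920 - 11097}\right) \left(G + l\right) = \left(-15816 + \frac{8580 + 92^{2}}{-3920 - 11097}\right) \left(-1280 + 5095\right) = \left(-15816 + \frac{8580 + 8464}{-15017}\right) 3815 = \left(-15816 + 17044 \left(- \frac{1}{15017}\right)\right) 3815 = \left(-15816 - \frac{17044}{15017}\right) 3815 = \left(- \frac{237525916}{15017}\right) 3815 = - \frac{906161369540}{15017}$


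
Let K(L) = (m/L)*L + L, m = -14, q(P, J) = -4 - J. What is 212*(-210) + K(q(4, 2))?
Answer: -44540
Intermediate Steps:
K(L) = -14 + L (K(L) = (-14/L)*L + L = -14 + L)
212*(-210) + K(q(4, 2)) = 212*(-210) + (-14 + (-4 - 1*2)) = -44520 + (-14 + (-4 - 2)) = -44520 + (-14 - 6) = -44520 - 20 = -44540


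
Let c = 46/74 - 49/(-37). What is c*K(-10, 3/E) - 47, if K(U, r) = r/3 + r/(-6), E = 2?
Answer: -1721/37 ≈ -46.513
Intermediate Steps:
K(U, r) = r/6 (K(U, r) = r*(⅓) + r*(-⅙) = r/3 - r/6 = r/6)
c = 72/37 (c = 46*(1/74) - 49*(-1/37) = 23/37 + 49/37 = 72/37 ≈ 1.9459)
c*K(-10, 3/E) - 47 = 72*((3/2)/6)/37 - 47 = 72*((3*(½))/6)/37 - 47 = 72*((⅙)*(3/2))/37 - 47 = (72/37)*(¼) - 47 = 18/37 - 47 = -1721/37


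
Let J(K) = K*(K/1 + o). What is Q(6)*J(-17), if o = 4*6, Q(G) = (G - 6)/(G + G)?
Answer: 0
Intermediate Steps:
Q(G) = (-6 + G)/(2*G) (Q(G) = (-6 + G)/((2*G)) = (-6 + G)*(1/(2*G)) = (-6 + G)/(2*G))
o = 24
J(K) = K*(24 + K) (J(K) = K*(K/1 + 24) = K*(K*1 + 24) = K*(K + 24) = K*(24 + K))
Q(6)*J(-17) = ((½)*(-6 + 6)/6)*(-17*(24 - 17)) = ((½)*(⅙)*0)*(-17*7) = 0*(-119) = 0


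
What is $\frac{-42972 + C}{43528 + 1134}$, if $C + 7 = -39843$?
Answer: $- \frac{41411}{22331} \approx -1.8544$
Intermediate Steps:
$C = -39850$ ($C = -7 - 39843 = -39850$)
$\frac{-42972 + C}{43528 + 1134} = \frac{-42972 - 39850}{43528 + 1134} = - \frac{82822}{44662} = \left(-82822\right) \frac{1}{44662} = - \frac{41411}{22331}$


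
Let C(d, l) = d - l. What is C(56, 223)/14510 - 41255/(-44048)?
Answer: 295627017/319568240 ≈ 0.92508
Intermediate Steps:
C(56, 223)/14510 - 41255/(-44048) = (56 - 1*223)/14510 - 41255/(-44048) = (56 - 223)*(1/14510) - 41255*(-1/44048) = -167*1/14510 + 41255/44048 = -167/14510 + 41255/44048 = 295627017/319568240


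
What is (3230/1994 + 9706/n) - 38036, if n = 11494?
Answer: -217922993478/5729759 ≈ -38034.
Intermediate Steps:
(3230/1994 + 9706/n) - 38036 = (3230/1994 + 9706/11494) - 38036 = (3230*(1/1994) + 9706*(1/11494)) - 38036 = (1615/997 + 4853/5747) - 38036 = 14119846/5729759 - 38036 = -217922993478/5729759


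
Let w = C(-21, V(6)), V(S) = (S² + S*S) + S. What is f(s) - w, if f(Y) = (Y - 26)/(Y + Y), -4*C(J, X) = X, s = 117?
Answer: 179/9 ≈ 19.889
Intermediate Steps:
V(S) = S + 2*S² (V(S) = (S² + S²) + S = 2*S² + S = S + 2*S²)
C(J, X) = -X/4
w = -39/2 (w = -3*(1 + 2*6)/2 = -3*(1 + 12)/2 = -3*13/2 = -¼*78 = -39/2 ≈ -19.500)
f(Y) = (-26 + Y)/(2*Y) (f(Y) = (-26 + Y)/((2*Y)) = (-26 + Y)*(1/(2*Y)) = (-26 + Y)/(2*Y))
f(s) - w = (½)*(-26 + 117)/117 - 1*(-39/2) = (½)*(1/117)*91 + 39/2 = 7/18 + 39/2 = 179/9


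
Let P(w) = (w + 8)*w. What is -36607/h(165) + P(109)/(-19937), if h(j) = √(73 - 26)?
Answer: -12753/19937 - 36607*√47/47 ≈ -5340.3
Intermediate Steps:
P(w) = w*(8 + w) (P(w) = (8 + w)*w = w*(8 + w))
h(j) = √47
-36607/h(165) + P(109)/(-19937) = -36607*√47/47 + (109*(8 + 109))/(-19937) = -36607*√47/47 + (109*117)*(-1/19937) = -36607*√47/47 + 12753*(-1/19937) = -36607*√47/47 - 12753/19937 = -12753/19937 - 36607*√47/47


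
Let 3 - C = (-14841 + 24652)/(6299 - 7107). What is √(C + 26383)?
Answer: √4308599198/404 ≈ 162.48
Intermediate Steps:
C = 12235/808 (C = 3 - (-14841 + 24652)/(6299 - 7107) = 3 - 9811/(-808) = 3 - 9811*(-1)/808 = 3 - 1*(-9811/808) = 3 + 9811/808 = 12235/808 ≈ 15.142)
√(C + 26383) = √(12235/808 + 26383) = √(21329699/808) = √4308599198/404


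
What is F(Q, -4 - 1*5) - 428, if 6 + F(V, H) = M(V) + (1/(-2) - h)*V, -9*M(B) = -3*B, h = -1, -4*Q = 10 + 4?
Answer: -5243/12 ≈ -436.92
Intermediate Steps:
Q = -7/2 (Q = -(10 + 4)/4 = -1/4*14 = -7/2 ≈ -3.5000)
M(B) = B/3 (M(B) = -(-1)*B/3 = B/3)
F(V, H) = -6 + 5*V/6 (F(V, H) = -6 + (V/3 + (1/(-2) - 1*(-1))*V) = -6 + (V/3 + (-1/2 + 1)*V) = -6 + (V/3 + V/2) = -6 + 5*V/6)
F(Q, -4 - 1*5) - 428 = (-6 + (5/6)*(-7/2)) - 428 = (-6 - 35/12) - 428 = -107/12 - 428 = -5243/12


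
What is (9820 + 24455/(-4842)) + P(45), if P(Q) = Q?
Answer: 47741875/4842 ≈ 9860.0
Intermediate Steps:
(9820 + 24455/(-4842)) + P(45) = (9820 + 24455/(-4842)) + 45 = (9820 + 24455*(-1/4842)) + 45 = (9820 - 24455/4842) + 45 = 47523985/4842 + 45 = 47741875/4842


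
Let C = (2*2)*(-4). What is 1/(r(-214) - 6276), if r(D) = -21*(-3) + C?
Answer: -1/6229 ≈ -0.00016054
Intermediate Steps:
C = -16 (C = 4*(-4) = -16)
r(D) = 47 (r(D) = -21*(-3) - 16 = 63 - 16 = 47)
1/(r(-214) - 6276) = 1/(47 - 6276) = 1/(-6229) = -1/6229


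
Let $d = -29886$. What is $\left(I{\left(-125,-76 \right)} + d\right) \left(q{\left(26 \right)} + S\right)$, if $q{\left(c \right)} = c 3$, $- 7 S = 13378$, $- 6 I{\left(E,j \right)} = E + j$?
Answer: $\frac{383067280}{7} \approx 5.4724 \cdot 10^{7}$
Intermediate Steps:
$I{\left(E,j \right)} = - \frac{E}{6} - \frac{j}{6}$ ($I{\left(E,j \right)} = - \frac{E + j}{6} = - \frac{E}{6} - \frac{j}{6}$)
$S = - \frac{13378}{7}$ ($S = \left(- \frac{1}{7}\right) 13378 = - \frac{13378}{7} \approx -1911.1$)
$q{\left(c \right)} = 3 c$
$\left(I{\left(-125,-76 \right)} + d\right) \left(q{\left(26 \right)} + S\right) = \left(\left(\left(- \frac{1}{6}\right) \left(-125\right) - - \frac{38}{3}\right) - 29886\right) \left(3 \cdot 26 - \frac{13378}{7}\right) = \left(\left(\frac{125}{6} + \frac{38}{3}\right) - 29886\right) \left(78 - \frac{13378}{7}\right) = \left(\frac{67}{2} - 29886\right) \left(- \frac{12832}{7}\right) = \left(- \frac{59705}{2}\right) \left(- \frac{12832}{7}\right) = \frac{383067280}{7}$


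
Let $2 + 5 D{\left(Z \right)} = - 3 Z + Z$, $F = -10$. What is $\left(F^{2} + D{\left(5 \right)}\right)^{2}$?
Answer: $\frac{238144}{25} \approx 9525.8$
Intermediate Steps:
$D{\left(Z \right)} = - \frac{2}{5} - \frac{2 Z}{5}$ ($D{\left(Z \right)} = - \frac{2}{5} + \frac{- 3 Z + Z}{5} = - \frac{2}{5} + \frac{\left(-2\right) Z}{5} = - \frac{2}{5} - \frac{2 Z}{5}$)
$\left(F^{2} + D{\left(5 \right)}\right)^{2} = \left(\left(-10\right)^{2} - \frac{12}{5}\right)^{2} = \left(100 - \frac{12}{5}\right)^{2} = \left(\frac{488}{5}\right)^{2} = \frac{238144}{25}$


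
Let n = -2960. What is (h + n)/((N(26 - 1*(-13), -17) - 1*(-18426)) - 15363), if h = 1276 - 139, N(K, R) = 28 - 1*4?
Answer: -1823/3087 ≈ -0.59054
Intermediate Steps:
N(K, R) = 24 (N(K, R) = 28 - 4 = 24)
h = 1137
(h + n)/((N(26 - 1*(-13), -17) - 1*(-18426)) - 15363) = (1137 - 2960)/((24 - 1*(-18426)) - 15363) = -1823/((24 + 18426) - 15363) = -1823/(18450 - 15363) = -1823/3087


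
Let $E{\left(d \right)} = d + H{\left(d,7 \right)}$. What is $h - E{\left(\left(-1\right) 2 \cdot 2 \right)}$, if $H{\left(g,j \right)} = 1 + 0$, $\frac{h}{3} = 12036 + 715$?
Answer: $38256$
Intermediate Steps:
$h = 38253$ ($h = 3 \left(12036 + 715\right) = 3 \cdot 12751 = 38253$)
$H{\left(g,j \right)} = 1$
$E{\left(d \right)} = 1 + d$ ($E{\left(d \right)} = d + 1 = 1 + d$)
$h - E{\left(\left(-1\right) 2 \cdot 2 \right)} = 38253 - \left(1 + \left(-1\right) 2 \cdot 2\right) = 38253 - \left(1 - 4\right) = 38253 - -3 = 38253 + 3 = 38256$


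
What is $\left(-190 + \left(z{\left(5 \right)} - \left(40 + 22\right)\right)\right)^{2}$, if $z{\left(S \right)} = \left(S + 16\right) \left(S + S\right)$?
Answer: $1764$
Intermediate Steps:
$z{\left(S \right)} = 2 S \left(16 + S\right)$ ($z{\left(S \right)} = \left(16 + S\right) 2 S = 2 S \left(16 + S\right)$)
$\left(-190 + \left(z{\left(5 \right)} - \left(40 + 22\right)\right)\right)^{2} = \left(-190 + \left(2 \cdot 5 \left(16 + 5\right) - \left(40 + 22\right)\right)\right)^{2} = \left(-190 + \left(2 \cdot 5 \cdot 21 - 62\right)\right)^{2} = \left(-190 + \left(210 - 62\right)\right)^{2} = \left(-190 + 148\right)^{2} = \left(-42\right)^{2} = 1764$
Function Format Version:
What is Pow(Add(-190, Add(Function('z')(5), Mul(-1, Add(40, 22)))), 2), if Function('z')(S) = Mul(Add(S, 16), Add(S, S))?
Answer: 1764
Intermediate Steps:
Function('z')(S) = Mul(2, S, Add(16, S)) (Function('z')(S) = Mul(Add(16, S), Mul(2, S)) = Mul(2, S, Add(16, S)))
Pow(Add(-190, Add(Function('z')(5), Mul(-1, Add(40, 22)))), 2) = Pow(Add(-190, Add(Mul(2, 5, Add(16, 5)), Mul(-1, Add(40, 22)))), 2) = Pow(Add(-190, Add(Mul(2, 5, 21), Mul(-1, 62))), 2) = Pow(Add(-190, Add(210, -62)), 2) = Pow(Add(-190, 148), 2) = Pow(-42, 2) = 1764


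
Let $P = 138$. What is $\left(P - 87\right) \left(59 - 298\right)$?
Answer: $-12189$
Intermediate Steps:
$\left(P - 87\right) \left(59 - 298\right) = \left(138 - 87\right) \left(59 - 298\right) = 51 \left(-239\right) = -12189$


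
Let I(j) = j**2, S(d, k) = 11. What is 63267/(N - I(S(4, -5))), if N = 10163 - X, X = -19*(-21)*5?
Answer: 63267/8047 ≈ 7.8622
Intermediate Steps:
X = 1995 (X = 399*5 = 1995)
N = 8168 (N = 10163 - 1*1995 = 10163 - 1995 = 8168)
63267/(N - I(S(4, -5))) = 63267/(8168 - 1*11**2) = 63267/(8168 - 1*121) = 63267/(8168 - 121) = 63267/8047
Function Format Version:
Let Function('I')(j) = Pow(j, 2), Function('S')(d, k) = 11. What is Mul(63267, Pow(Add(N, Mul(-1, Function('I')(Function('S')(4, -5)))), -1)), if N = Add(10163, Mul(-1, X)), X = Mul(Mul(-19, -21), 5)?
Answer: Rational(63267, 8047) ≈ 7.8622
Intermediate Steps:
X = 1995 (X = Mul(399, 5) = 1995)
N = 8168 (N = Add(10163, Mul(-1, 1995)) = Add(10163, -1995) = 8168)
Mul(63267, Pow(Add(N, Mul(-1, Function('I')(Function('S')(4, -5)))), -1)) = Mul(63267, Pow(Add(8168, Mul(-1, Pow(11, 2))), -1)) = Mul(63267, Pow(Add(8168, Mul(-1, 121)), -1)) = Mul(63267, Pow(Add(8168, -121), -1)) = Mul(63267, Pow(8047, -1)) = Mul(63267, Rational(1, 8047)) = Rational(63267, 8047)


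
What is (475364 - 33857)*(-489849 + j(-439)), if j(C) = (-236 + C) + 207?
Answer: -216478387719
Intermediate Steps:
j(C) = -29 + C
(475364 - 33857)*(-489849 + j(-439)) = (475364 - 33857)*(-489849 + (-29 - 439)) = 441507*(-489849 - 468) = 441507*(-490317) = -216478387719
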